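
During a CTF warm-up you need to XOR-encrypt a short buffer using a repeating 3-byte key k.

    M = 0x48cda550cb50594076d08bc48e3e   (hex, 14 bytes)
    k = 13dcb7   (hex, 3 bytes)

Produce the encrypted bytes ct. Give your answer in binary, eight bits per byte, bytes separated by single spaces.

The 3-byte key repeats, so the effective keystream is 13 dc b7 13 dc b7 13 dc b7 13 dc b7 13 dc.
byte 0: 48 ^ 13 = 5b
byte 1: cd ^ dc = 11
byte 2: a5 ^ b7 = 12
byte 3: 50 ^ 13 = 43
byte 4: cb ^ dc = 17
byte 5: 50 ^ b7 = e7
byte 6: 59 ^ 13 = 4a
byte 7: 40 ^ dc = 9c
byte 8: 76 ^ b7 = c1
byte 9: d0 ^ 13 = c3
byte 10: 8b ^ dc = 57
byte 11: c4 ^ b7 = 73
byte 12: 8e ^ 13 = 9d
byte 13: 3e ^ dc = e2

01011011 00010001 00010010 01000011 00010111 11100111 01001010 10011100 11000001 11000011 01010111 01110011 10011101 11100010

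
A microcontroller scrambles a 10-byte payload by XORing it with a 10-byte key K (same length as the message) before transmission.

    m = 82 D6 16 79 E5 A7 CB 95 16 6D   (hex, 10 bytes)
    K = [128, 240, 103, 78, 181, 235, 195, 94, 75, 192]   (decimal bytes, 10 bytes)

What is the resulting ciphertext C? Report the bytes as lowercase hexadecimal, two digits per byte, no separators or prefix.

02267137504c08cb5dad

byte 0: 82 ^ 80 = 02
byte 1: d6 ^ f0 = 26
byte 2: 16 ^ 67 = 71
byte 3: 79 ^ 4e = 37
byte 4: e5 ^ b5 = 50
byte 5: a7 ^ eb = 4c
byte 6: cb ^ c3 = 08
byte 7: 95 ^ 5e = cb
byte 8: 16 ^ 4b = 5d
byte 9: 6d ^ c0 = ad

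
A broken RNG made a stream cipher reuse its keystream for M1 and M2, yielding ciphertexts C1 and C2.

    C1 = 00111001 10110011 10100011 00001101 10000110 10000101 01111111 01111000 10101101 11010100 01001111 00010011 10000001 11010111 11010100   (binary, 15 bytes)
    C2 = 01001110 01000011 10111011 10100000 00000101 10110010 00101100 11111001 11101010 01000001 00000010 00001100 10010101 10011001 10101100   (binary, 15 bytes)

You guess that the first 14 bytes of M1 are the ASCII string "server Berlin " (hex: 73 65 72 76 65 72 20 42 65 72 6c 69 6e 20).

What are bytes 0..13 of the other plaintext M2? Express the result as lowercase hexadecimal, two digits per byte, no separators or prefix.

04956adbe64573c322e721767a6e

First, C1 ⊕ C2 = (M1 ⊕ K) ⊕ (M2 ⊕ K) = M1 ⊕ M2, so the key drops out. Then M2 = (M1 ⊕ M2) ⊕ M1 over the first 14 bytes.
byte 0: (39 ⊕ 4e) ⊕ 73 = 77 ⊕ 73 = 04
byte 1: (b3 ⊕ 43) ⊕ 65 = f0 ⊕ 65 = 95
byte 2: (a3 ⊕ bb) ⊕ 72 = 18 ⊕ 72 = 6a
byte 3: (0d ⊕ a0) ⊕ 76 = ad ⊕ 76 = db
byte 4: (86 ⊕ 05) ⊕ 65 = 83 ⊕ 65 = e6
byte 5: (85 ⊕ b2) ⊕ 72 = 37 ⊕ 72 = 45
byte 6: (7f ⊕ 2c) ⊕ 20 = 53 ⊕ 20 = 73
byte 7: (78 ⊕ f9) ⊕ 42 = 81 ⊕ 42 = c3
byte 8: (ad ⊕ ea) ⊕ 65 = 47 ⊕ 65 = 22
byte 9: (d4 ⊕ 41) ⊕ 72 = 95 ⊕ 72 = e7
byte 10: (4f ⊕ 02) ⊕ 6c = 4d ⊕ 6c = 21
byte 11: (13 ⊕ 0c) ⊕ 69 = 1f ⊕ 69 = 76
byte 12: (81 ⊕ 95) ⊕ 6e = 14 ⊕ 6e = 7a
byte 13: (d7 ⊕ 99) ⊕ 20 = 4e ⊕ 20 = 6e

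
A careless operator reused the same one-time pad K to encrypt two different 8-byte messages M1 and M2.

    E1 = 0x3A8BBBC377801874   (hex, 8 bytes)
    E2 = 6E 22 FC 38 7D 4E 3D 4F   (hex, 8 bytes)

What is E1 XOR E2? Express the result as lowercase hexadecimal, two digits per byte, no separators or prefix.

54a947fb0ace253b

E1 ⊕ E2 = (M1 ⊕ K) ⊕ (M2 ⊕ K) = M1 ⊕ M2 — the shared key cancels under XOR.
3a xor 6e = 54
8b xor 22 = a9
bb xor fc = 47
c3 xor 38 = fb
77 xor 7d = 0a
80 xor 4e = ce
18 xor 3d = 25
74 xor 4f = 3b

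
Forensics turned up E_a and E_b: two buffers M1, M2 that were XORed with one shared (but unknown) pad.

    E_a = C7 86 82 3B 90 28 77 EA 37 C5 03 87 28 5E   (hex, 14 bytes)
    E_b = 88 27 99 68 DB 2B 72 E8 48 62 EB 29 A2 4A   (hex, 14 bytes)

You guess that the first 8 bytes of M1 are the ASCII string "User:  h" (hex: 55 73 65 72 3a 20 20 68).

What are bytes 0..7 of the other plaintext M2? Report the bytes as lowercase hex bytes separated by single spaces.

First, E_a ⊕ E_b = (M1 ⊕ K) ⊕ (M2 ⊕ K) = M1 ⊕ M2, so the key drops out. Then M2 = (M1 ⊕ M2) ⊕ M1 over the first 8 bytes.
byte 0: (c7 ⊕ 88) ⊕ 55 = 4f ⊕ 55 = 1a
byte 1: (86 ⊕ 27) ⊕ 73 = a1 ⊕ 73 = d2
byte 2: (82 ⊕ 99) ⊕ 65 = 1b ⊕ 65 = 7e
byte 3: (3b ⊕ 68) ⊕ 72 = 53 ⊕ 72 = 21
byte 4: (90 ⊕ db) ⊕ 3a = 4b ⊕ 3a = 71
byte 5: (28 ⊕ 2b) ⊕ 20 = 03 ⊕ 20 = 23
byte 6: (77 ⊕ 72) ⊕ 20 = 05 ⊕ 20 = 25
byte 7: (ea ⊕ e8) ⊕ 68 = 02 ⊕ 68 = 6a

1a d2 7e 21 71 23 25 6a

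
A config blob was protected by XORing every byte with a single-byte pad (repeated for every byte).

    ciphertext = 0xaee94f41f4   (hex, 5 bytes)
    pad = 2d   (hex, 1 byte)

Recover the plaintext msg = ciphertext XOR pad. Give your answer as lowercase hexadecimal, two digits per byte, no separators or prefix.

83c4626cd9

The 1-byte key repeats, so the effective keystream is 2d 2d 2d 2d 2d.
byte 0: 10101110 ⊕ 00101101 = 10000011
byte 1: 11101001 ⊕ 00101101 = 11000100
byte 2: 01001111 ⊕ 00101101 = 01100010
byte 3: 01000001 ⊕ 00101101 = 01101100
byte 4: 11110100 ⊕ 00101101 = 11011001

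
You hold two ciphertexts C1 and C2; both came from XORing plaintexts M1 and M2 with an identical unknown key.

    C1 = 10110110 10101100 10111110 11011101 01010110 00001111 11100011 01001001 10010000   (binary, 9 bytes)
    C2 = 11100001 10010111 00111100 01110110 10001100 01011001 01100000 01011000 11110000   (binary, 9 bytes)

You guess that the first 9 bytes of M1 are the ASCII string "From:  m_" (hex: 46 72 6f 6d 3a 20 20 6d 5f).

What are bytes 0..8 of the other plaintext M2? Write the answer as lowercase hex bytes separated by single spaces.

11 49 ed c6 e0 76 a3 7c 3f

First, C1 ⊕ C2 = (M1 ⊕ K) ⊕ (M2 ⊕ K) = M1 ⊕ M2, so the key drops out. Then M2 = (M1 ⊕ M2) ⊕ M1 over the first 9 bytes.
byte 0: (b6 ^ e1) ^ 46 = 57 ^ 46 = 11
byte 1: (ac ^ 97) ^ 72 = 3b ^ 72 = 49
byte 2: (be ^ 3c) ^ 6f = 82 ^ 6f = ed
byte 3: (dd ^ 76) ^ 6d = ab ^ 6d = c6
byte 4: (56 ^ 8c) ^ 3a = da ^ 3a = e0
byte 5: (0f ^ 59) ^ 20 = 56 ^ 20 = 76
byte 6: (e3 ^ 60) ^ 20 = 83 ^ 20 = a3
byte 7: (49 ^ 58) ^ 6d = 11 ^ 6d = 7c
byte 8: (90 ^ f0) ^ 5f = 60 ^ 5f = 3f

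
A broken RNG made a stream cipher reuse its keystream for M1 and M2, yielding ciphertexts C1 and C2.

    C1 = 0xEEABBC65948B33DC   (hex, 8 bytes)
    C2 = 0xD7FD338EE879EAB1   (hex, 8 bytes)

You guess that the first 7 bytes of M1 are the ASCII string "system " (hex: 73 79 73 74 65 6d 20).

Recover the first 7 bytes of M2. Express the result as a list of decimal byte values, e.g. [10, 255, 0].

[74, 47, 252, 159, 25, 159, 249]

First, C1 ⊕ C2 = (M1 ⊕ K) ⊕ (M2 ⊕ K) = M1 ⊕ M2, so the key drops out. Then M2 = (M1 ⊕ M2) ⊕ M1 over the first 7 bytes.
byte 0: (ee XOR d7) XOR 73 = 39 XOR 73 = 4a
byte 1: (ab XOR fd) XOR 79 = 56 XOR 79 = 2f
byte 2: (bc XOR 33) XOR 73 = 8f XOR 73 = fc
byte 3: (65 XOR 8e) XOR 74 = eb XOR 74 = 9f
byte 4: (94 XOR e8) XOR 65 = 7c XOR 65 = 19
byte 5: (8b XOR 79) XOR 6d = f2 XOR 6d = 9f
byte 6: (33 XOR ea) XOR 20 = d9 XOR 20 = f9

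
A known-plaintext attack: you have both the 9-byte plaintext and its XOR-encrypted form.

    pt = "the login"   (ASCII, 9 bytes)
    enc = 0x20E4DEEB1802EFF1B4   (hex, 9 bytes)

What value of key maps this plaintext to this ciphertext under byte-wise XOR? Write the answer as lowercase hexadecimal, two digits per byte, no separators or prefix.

Since enc = pt ⊕ key, XORing both sides with pt gives key = pt ⊕ enc.
74 ^ 20 = 54
68 ^ e4 = 8c
65 ^ de = bb
20 ^ eb = cb
6c ^ 18 = 74
6f ^ 02 = 6d
67 ^ ef = 88
69 ^ f1 = 98
6e ^ b4 = da

548cbbcb746d8898da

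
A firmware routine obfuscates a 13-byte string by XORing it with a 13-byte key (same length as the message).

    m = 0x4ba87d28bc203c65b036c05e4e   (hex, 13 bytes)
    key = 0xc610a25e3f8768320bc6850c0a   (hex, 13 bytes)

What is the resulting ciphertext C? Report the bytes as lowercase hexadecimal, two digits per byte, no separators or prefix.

XOR is its own inverse, so applying the key byte-wise gives the result directly.
 75 XOR 198 = 141
168 XOR  16 = 184
125 XOR 162 = 223
 40 XOR  94 = 118
188 XOR  63 = 131
 32 XOR 135 = 167
 60 XOR 104 =  84
101 XOR  50 =  87
176 XOR  11 = 187
 54 XOR 198 = 240
192 XOR 133 =  69
 94 XOR  12 =  82
 78 XOR  10 =  68

8db8df7683a75457bbf0455244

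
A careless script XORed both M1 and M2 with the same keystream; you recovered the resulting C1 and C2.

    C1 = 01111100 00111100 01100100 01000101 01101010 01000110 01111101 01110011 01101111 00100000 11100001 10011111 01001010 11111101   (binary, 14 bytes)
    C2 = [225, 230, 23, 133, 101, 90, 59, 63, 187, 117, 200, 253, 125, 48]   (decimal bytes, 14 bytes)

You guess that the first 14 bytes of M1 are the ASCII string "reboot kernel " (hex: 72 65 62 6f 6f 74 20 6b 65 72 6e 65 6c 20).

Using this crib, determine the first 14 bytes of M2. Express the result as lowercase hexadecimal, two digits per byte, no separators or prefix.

First, C1 ⊕ C2 = (M1 ⊕ K) ⊕ (M2 ⊕ K) = M1 ⊕ M2, so the key drops out. Then M2 = (M1 ⊕ M2) ⊕ M1 over the first 14 bytes.
byte 0: (7c XOR e1) XOR 72 = 9d XOR 72 = ef
byte 1: (3c XOR e6) XOR 65 = da XOR 65 = bf
byte 2: (64 XOR 17) XOR 62 = 73 XOR 62 = 11
byte 3: (45 XOR 85) XOR 6f = c0 XOR 6f = af
byte 4: (6a XOR 65) XOR 6f = 0f XOR 6f = 60
byte 5: (46 XOR 5a) XOR 74 = 1c XOR 74 = 68
byte 6: (7d XOR 3b) XOR 20 = 46 XOR 20 = 66
byte 7: (73 XOR 3f) XOR 6b = 4c XOR 6b = 27
byte 8: (6f XOR bb) XOR 65 = d4 XOR 65 = b1
byte 9: (20 XOR 75) XOR 72 = 55 XOR 72 = 27
byte 10: (e1 XOR c8) XOR 6e = 29 XOR 6e = 47
byte 11: (9f XOR fd) XOR 65 = 62 XOR 65 = 07
byte 12: (4a XOR 7d) XOR 6c = 37 XOR 6c = 5b
byte 13: (fd XOR 30) XOR 20 = cd XOR 20 = ed

efbf11af60686627b12747075bed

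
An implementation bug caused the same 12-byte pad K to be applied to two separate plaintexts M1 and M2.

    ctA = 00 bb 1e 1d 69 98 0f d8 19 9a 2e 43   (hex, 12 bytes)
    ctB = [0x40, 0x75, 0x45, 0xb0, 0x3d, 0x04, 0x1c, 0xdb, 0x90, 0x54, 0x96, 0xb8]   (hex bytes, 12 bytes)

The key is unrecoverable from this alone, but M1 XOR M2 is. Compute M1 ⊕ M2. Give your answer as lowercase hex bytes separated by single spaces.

ctA ⊕ ctB = (M1 ⊕ K) ⊕ (M2 ⊕ K) = M1 ⊕ M2 — the shared key cancels under XOR.
  0 xor  64 =  64
187 xor 117 = 206
 30 xor  69 =  91
 29 xor 176 = 173
105 xor  61 =  84
152 xor   4 = 156
 15 xor  28 =  19
216 xor 219 =   3
 25 xor 144 = 137
154 xor  84 = 206
 46 xor 150 = 184
 67 xor 184 = 251

40 ce 5b ad 54 9c 13 03 89 ce b8 fb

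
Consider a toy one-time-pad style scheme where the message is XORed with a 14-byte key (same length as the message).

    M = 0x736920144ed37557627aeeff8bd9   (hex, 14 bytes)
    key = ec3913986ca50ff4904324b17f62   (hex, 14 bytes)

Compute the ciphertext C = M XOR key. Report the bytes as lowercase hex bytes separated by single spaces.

9f 50 33 8c 22 76 7a a3 f2 39 ca 4e f4 bb

73 XOR ec = 9f
69 XOR 39 = 50
20 XOR 13 = 33
14 XOR 98 = 8c
4e XOR 6c = 22
d3 XOR a5 = 76
75 XOR 0f = 7a
57 XOR f4 = a3
62 XOR 90 = f2
7a XOR 43 = 39
ee XOR 24 = ca
ff XOR b1 = 4e
8b XOR 7f = f4
d9 XOR 62 = bb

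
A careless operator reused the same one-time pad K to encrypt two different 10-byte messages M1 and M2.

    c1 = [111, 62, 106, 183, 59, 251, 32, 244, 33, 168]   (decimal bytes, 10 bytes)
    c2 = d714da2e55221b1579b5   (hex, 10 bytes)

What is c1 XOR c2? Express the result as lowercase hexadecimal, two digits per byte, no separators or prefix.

b82ab0996ed93be1581d

c1 ⊕ c2 = (M1 ⊕ K) ⊕ (M2 ⊕ K) = M1 ⊕ M2 — the shared key cancels under XOR.
byte 0: 6f XOR d7 = b8
byte 1: 3e XOR 14 = 2a
byte 2: 6a XOR da = b0
byte 3: b7 XOR 2e = 99
byte 4: 3b XOR 55 = 6e
byte 5: fb XOR 22 = d9
byte 6: 20 XOR 1b = 3b
byte 7: f4 XOR 15 = e1
byte 8: 21 XOR 79 = 58
byte 9: a8 XOR b5 = 1d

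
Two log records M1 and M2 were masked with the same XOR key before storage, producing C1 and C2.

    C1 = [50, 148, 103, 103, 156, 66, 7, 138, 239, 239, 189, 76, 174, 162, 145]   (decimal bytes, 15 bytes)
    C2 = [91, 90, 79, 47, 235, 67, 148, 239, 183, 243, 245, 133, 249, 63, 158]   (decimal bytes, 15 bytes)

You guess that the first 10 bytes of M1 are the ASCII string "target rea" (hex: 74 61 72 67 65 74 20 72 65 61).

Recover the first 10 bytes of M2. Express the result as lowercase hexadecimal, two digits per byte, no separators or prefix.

First, C1 ⊕ C2 = (M1 ⊕ K) ⊕ (M2 ⊕ K) = M1 ⊕ M2, so the key drops out. Then M2 = (M1 ⊕ M2) ⊕ M1 over the first 10 bytes.
byte 0: (32 xor 5b) xor 74 = 69 xor 74 = 1d
byte 1: (94 xor 5a) xor 61 = ce xor 61 = af
byte 2: (67 xor 4f) xor 72 = 28 xor 72 = 5a
byte 3: (67 xor 2f) xor 67 = 48 xor 67 = 2f
byte 4: (9c xor eb) xor 65 = 77 xor 65 = 12
byte 5: (42 xor 43) xor 74 = 01 xor 74 = 75
byte 6: (07 xor 94) xor 20 = 93 xor 20 = b3
byte 7: (8a xor ef) xor 72 = 65 xor 72 = 17
byte 8: (ef xor b7) xor 65 = 58 xor 65 = 3d
byte 9: (ef xor f3) xor 61 = 1c xor 61 = 7d

1daf5a2f1275b3173d7d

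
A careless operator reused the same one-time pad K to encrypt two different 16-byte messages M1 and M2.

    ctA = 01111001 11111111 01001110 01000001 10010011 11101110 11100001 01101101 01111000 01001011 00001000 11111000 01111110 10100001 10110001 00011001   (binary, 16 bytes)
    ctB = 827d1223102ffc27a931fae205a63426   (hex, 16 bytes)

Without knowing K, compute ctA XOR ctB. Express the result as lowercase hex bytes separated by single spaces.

fb 82 5c 62 83 c1 1d 4a d1 7a f2 1a 7b 07 85 3f

ctA ⊕ ctB = (M1 ⊕ K) ⊕ (M2 ⊕ K) = M1 ⊕ M2 — the shared key cancels under XOR.
01111001 XOR 10000010 = 11111011
11111111 XOR 01111101 = 10000010
01001110 XOR 00010010 = 01011100
01000001 XOR 00100011 = 01100010
10010011 XOR 00010000 = 10000011
11101110 XOR 00101111 = 11000001
11100001 XOR 11111100 = 00011101
01101101 XOR 00100111 = 01001010
01111000 XOR 10101001 = 11010001
01001011 XOR 00110001 = 01111010
00001000 XOR 11111010 = 11110010
11111000 XOR 11100010 = 00011010
01111110 XOR 00000101 = 01111011
10100001 XOR 10100110 = 00000111
10110001 XOR 00110100 = 10000101
00011001 XOR 00100110 = 00111111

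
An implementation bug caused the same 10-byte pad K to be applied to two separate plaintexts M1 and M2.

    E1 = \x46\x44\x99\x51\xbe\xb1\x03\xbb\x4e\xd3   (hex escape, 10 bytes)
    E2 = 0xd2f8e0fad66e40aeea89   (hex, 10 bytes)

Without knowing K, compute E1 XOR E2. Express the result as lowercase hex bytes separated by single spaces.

94 bc 79 ab 68 df 43 15 a4 5a

E1 ⊕ E2 = (M1 ⊕ K) ⊕ (M2 ⊕ K) = M1 ⊕ M2 — the shared key cancels under XOR.
46 XOR d2 = 94
44 XOR f8 = bc
99 XOR e0 = 79
51 XOR fa = ab
be XOR d6 = 68
b1 XOR 6e = df
03 XOR 40 = 43
bb XOR ae = 15
4e XOR ea = a4
d3 XOR 89 = 5a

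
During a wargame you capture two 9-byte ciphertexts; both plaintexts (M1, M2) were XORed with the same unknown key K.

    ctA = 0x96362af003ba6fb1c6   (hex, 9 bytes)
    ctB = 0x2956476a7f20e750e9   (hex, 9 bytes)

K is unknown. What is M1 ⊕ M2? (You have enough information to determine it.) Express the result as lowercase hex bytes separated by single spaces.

bf 60 6d 9a 7c 9a 88 e1 2f

ctA ⊕ ctB = (M1 ⊕ K) ⊕ (M2 ⊕ K) = M1 ⊕ M2 — the shared key cancels under XOR.
10010110 XOR 00101001 = 10111111
00110110 XOR 01010110 = 01100000
00101010 XOR 01000111 = 01101101
11110000 XOR 01101010 = 10011010
00000011 XOR 01111111 = 01111100
10111010 XOR 00100000 = 10011010
01101111 XOR 11100111 = 10001000
10110001 XOR 01010000 = 11100001
11000110 XOR 11101001 = 00101111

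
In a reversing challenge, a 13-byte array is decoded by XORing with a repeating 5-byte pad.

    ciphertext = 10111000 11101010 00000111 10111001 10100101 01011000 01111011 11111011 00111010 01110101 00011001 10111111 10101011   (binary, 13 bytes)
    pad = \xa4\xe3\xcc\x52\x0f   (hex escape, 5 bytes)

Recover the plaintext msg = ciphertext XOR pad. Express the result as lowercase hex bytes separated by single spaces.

1c 09 cb eb aa fc 98 37 68 7a bd 5c 67

The 5-byte key repeats, so the effective keystream is a4 e3 cc 52 0f a4 e3 cc 52 0f a4 e3 cc.
byte 0: b8 ⊕ a4 = 1c
byte 1: ea ⊕ e3 = 09
byte 2: 07 ⊕ cc = cb
byte 3: b9 ⊕ 52 = eb
byte 4: a5 ⊕ 0f = aa
byte 5: 58 ⊕ a4 = fc
byte 6: 7b ⊕ e3 = 98
byte 7: fb ⊕ cc = 37
byte 8: 3a ⊕ 52 = 68
byte 9: 75 ⊕ 0f = 7a
byte 10: 19 ⊕ a4 = bd
byte 11: bf ⊕ e3 = 5c
byte 12: ab ⊕ cc = 67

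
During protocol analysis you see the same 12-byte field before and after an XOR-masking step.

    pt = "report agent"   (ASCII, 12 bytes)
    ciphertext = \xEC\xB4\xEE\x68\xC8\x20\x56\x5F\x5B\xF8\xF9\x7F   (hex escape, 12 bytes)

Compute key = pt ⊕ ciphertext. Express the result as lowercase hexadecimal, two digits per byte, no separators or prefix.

Since ciphertext = pt ⊕ key, XORing both sides with pt gives key = pt ⊕ ciphertext.
114 XOR 236 = 158
101 XOR 180 = 209
112 XOR 238 = 158
111 XOR 104 =   7
114 XOR 200 = 186
116 XOR  32 =  84
 32 XOR  86 = 118
 97 XOR  95 =  62
103 XOR  91 =  60
101 XOR 248 = 157
110 XOR 249 = 151
116 XOR 127 =  11

9ed19e07ba54763e3c9d970b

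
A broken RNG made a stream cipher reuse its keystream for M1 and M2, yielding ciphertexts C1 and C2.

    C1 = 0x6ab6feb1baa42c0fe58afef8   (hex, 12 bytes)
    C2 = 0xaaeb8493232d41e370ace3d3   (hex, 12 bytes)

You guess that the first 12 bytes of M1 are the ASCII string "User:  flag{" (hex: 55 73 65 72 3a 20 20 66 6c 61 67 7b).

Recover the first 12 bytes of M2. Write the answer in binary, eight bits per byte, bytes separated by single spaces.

10010101 00101110 00011111 01010000 10100011 10101001 01001101 10001010 11111001 01000111 01111010 01010000

First, C1 ⊕ C2 = (M1 ⊕ K) ⊕ (M2 ⊕ K) = M1 ⊕ M2, so the key drops out. Then M2 = (M1 ⊕ M2) ⊕ M1 over the first 12 bytes.
byte 0: (6a xor aa) xor 55 = c0 xor 55 = 95
byte 1: (b6 xor eb) xor 73 = 5d xor 73 = 2e
byte 2: (fe xor 84) xor 65 = 7a xor 65 = 1f
byte 3: (b1 xor 93) xor 72 = 22 xor 72 = 50
byte 4: (ba xor 23) xor 3a = 99 xor 3a = a3
byte 5: (a4 xor 2d) xor 20 = 89 xor 20 = a9
byte 6: (2c xor 41) xor 20 = 6d xor 20 = 4d
byte 7: (0f xor e3) xor 66 = ec xor 66 = 8a
byte 8: (e5 xor 70) xor 6c = 95 xor 6c = f9
byte 9: (8a xor ac) xor 61 = 26 xor 61 = 47
byte 10: (fe xor e3) xor 67 = 1d xor 67 = 7a
byte 11: (f8 xor d3) xor 7b = 2b xor 7b = 50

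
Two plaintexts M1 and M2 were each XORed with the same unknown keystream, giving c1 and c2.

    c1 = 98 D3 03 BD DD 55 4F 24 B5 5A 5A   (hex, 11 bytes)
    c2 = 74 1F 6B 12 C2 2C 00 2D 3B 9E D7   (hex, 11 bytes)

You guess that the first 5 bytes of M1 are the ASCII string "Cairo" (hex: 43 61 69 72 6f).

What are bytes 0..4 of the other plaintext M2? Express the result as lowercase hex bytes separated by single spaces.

First, c1 ⊕ c2 = (M1 ⊕ K) ⊕ (M2 ⊕ K) = M1 ⊕ M2, so the key drops out. Then M2 = (M1 ⊕ M2) ⊕ M1 over the first 5 bytes.
byte 0: (98 xor 74) xor 43 = ec xor 43 = af
byte 1: (d3 xor 1f) xor 61 = cc xor 61 = ad
byte 2: (03 xor 6b) xor 69 = 68 xor 69 = 01
byte 3: (bd xor 12) xor 72 = af xor 72 = dd
byte 4: (dd xor c2) xor 6f = 1f xor 6f = 70

af ad 01 dd 70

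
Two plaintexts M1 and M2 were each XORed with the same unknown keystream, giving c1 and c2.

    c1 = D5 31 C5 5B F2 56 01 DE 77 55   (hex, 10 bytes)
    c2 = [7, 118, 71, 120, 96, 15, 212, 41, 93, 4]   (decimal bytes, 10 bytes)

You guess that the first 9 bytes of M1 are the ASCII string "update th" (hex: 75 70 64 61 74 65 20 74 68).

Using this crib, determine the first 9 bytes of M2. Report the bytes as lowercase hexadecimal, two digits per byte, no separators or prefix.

First, c1 ⊕ c2 = (M1 ⊕ K) ⊕ (M2 ⊕ K) = M1 ⊕ M2, so the key drops out. Then M2 = (M1 ⊕ M2) ⊕ M1 over the first 9 bytes.
byte 0: (d5 ^ 07) ^ 75 = d2 ^ 75 = a7
byte 1: (31 ^ 76) ^ 70 = 47 ^ 70 = 37
byte 2: (c5 ^ 47) ^ 64 = 82 ^ 64 = e6
byte 3: (5b ^ 78) ^ 61 = 23 ^ 61 = 42
byte 4: (f2 ^ 60) ^ 74 = 92 ^ 74 = e6
byte 5: (56 ^ 0f) ^ 65 = 59 ^ 65 = 3c
byte 6: (01 ^ d4) ^ 20 = d5 ^ 20 = f5
byte 7: (de ^ 29) ^ 74 = f7 ^ 74 = 83
byte 8: (77 ^ 5d) ^ 68 = 2a ^ 68 = 42

a737e642e63cf58342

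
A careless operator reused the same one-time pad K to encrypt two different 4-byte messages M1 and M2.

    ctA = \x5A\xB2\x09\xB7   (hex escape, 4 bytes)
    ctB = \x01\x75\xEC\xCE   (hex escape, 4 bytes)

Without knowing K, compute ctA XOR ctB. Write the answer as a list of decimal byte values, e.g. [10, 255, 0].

ctA ⊕ ctB = (M1 ⊕ K) ⊕ (M2 ⊕ K) = M1 ⊕ M2 — the shared key cancels under XOR.
01011010 XOR 00000001 = 01011011
10110010 XOR 01110101 = 11000111
00001001 XOR 11101100 = 11100101
10110111 XOR 11001110 = 01111001

[91, 199, 229, 121]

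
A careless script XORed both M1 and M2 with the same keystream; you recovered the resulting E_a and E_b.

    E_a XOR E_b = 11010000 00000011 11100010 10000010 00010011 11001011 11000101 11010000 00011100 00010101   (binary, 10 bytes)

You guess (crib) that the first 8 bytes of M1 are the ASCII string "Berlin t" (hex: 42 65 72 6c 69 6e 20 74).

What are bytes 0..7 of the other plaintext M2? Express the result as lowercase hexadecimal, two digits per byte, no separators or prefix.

Since E_a ⊕ E_b = M1 ⊕ M2, XORing with the guessed M1 bytes yields the corresponding M2 bytes: M2 = (E_a ⊕ E_b) ⊕ M1.
208 ⊕  66 = 146
  3 ⊕ 101 = 102
226 ⊕ 114 = 144
130 ⊕ 108 = 238
 19 ⊕ 105 = 122
203 ⊕ 110 = 165
197 ⊕  32 = 229
208 ⊕ 116 = 164

926690ee7aa5e5a4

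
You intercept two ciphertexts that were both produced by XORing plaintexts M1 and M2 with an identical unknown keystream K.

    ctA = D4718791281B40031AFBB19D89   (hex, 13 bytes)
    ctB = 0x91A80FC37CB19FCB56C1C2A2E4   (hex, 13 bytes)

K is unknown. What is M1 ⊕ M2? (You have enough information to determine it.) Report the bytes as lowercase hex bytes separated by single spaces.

ctA ⊕ ctB = (M1 ⊕ K) ⊕ (M2 ⊕ K) = M1 ⊕ M2 — the shared key cancels under XOR.
d4 xor 91 = 45
71 xor a8 = d9
87 xor 0f = 88
91 xor c3 = 52
28 xor 7c = 54
1b xor b1 = aa
40 xor 9f = df
03 xor cb = c8
1a xor 56 = 4c
fb xor c1 = 3a
b1 xor c2 = 73
9d xor a2 = 3f
89 xor e4 = 6d

45 d9 88 52 54 aa df c8 4c 3a 73 3f 6d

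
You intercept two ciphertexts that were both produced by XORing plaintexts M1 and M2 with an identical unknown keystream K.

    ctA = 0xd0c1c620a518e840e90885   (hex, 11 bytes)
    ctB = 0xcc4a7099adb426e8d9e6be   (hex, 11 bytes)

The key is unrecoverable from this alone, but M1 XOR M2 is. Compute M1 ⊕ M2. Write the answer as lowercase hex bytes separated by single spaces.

1c 8b b6 b9 08 ac ce a8 30 ee 3b

ctA ⊕ ctB = (M1 ⊕ K) ⊕ (M2 ⊕ K) = M1 ⊕ M2 — the shared key cancels under XOR.
byte 0: d0 ⊕ cc = 1c
byte 1: c1 ⊕ 4a = 8b
byte 2: c6 ⊕ 70 = b6
byte 3: 20 ⊕ 99 = b9
byte 4: a5 ⊕ ad = 08
byte 5: 18 ⊕ b4 = ac
byte 6: e8 ⊕ 26 = ce
byte 7: 40 ⊕ e8 = a8
byte 8: e9 ⊕ d9 = 30
byte 9: 08 ⊕ e6 = ee
byte 10: 85 ⊕ be = 3b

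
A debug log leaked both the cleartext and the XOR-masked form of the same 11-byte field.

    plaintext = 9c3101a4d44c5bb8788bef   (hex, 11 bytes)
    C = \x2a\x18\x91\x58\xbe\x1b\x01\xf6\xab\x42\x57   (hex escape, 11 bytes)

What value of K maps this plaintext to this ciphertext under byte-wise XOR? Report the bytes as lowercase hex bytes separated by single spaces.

b6 29 90 fc 6a 57 5a 4e d3 c9 b8

Since C = plaintext ⊕ K, XORing both sides with plaintext gives K = plaintext ⊕ C.
byte 0: 9c ⊕ 2a = b6
byte 1: 31 ⊕ 18 = 29
byte 2: 01 ⊕ 91 = 90
byte 3: a4 ⊕ 58 = fc
byte 4: d4 ⊕ be = 6a
byte 5: 4c ⊕ 1b = 57
byte 6: 5b ⊕ 01 = 5a
byte 7: b8 ⊕ f6 = 4e
byte 8: 78 ⊕ ab = d3
byte 9: 8b ⊕ 42 = c9
byte 10: ef ⊕ 57 = b8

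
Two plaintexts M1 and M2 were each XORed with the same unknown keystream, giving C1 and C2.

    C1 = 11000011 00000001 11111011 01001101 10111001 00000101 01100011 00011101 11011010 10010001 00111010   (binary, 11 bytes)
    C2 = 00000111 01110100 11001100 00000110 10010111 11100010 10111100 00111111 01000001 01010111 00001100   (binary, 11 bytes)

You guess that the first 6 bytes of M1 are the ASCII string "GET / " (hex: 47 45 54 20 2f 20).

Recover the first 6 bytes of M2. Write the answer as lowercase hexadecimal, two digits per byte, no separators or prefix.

8330636b01c7

First, C1 ⊕ C2 = (M1 ⊕ K) ⊕ (M2 ⊕ K) = M1 ⊕ M2, so the key drops out. Then M2 = (M1 ⊕ M2) ⊕ M1 over the first 6 bytes.
byte 0: (c3 XOR 07) XOR 47 = c4 XOR 47 = 83
byte 1: (01 XOR 74) XOR 45 = 75 XOR 45 = 30
byte 2: (fb XOR cc) XOR 54 = 37 XOR 54 = 63
byte 3: (4d XOR 06) XOR 20 = 4b XOR 20 = 6b
byte 4: (b9 XOR 97) XOR 2f = 2e XOR 2f = 01
byte 5: (05 XOR e2) XOR 20 = e7 XOR 20 = c7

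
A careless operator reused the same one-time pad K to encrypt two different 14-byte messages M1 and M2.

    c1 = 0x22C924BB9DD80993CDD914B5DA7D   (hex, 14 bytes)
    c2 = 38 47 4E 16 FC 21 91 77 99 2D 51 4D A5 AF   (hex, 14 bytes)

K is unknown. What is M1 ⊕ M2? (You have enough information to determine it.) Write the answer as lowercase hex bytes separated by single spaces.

1a 8e 6a ad 61 f9 98 e4 54 f4 45 f8 7f d2

c1 ⊕ c2 = (M1 ⊕ K) ⊕ (M2 ⊕ K) = M1 ⊕ M2 — the shared key cancels under XOR.
byte 0: 00100010 XOR 00111000 = 00011010
byte 1: 11001001 XOR 01000111 = 10001110
byte 2: 00100100 XOR 01001110 = 01101010
byte 3: 10111011 XOR 00010110 = 10101101
byte 4: 10011101 XOR 11111100 = 01100001
byte 5: 11011000 XOR 00100001 = 11111001
byte 6: 00001001 XOR 10010001 = 10011000
byte 7: 10010011 XOR 01110111 = 11100100
byte 8: 11001101 XOR 10011001 = 01010100
byte 9: 11011001 XOR 00101101 = 11110100
byte 10: 00010100 XOR 01010001 = 01000101
byte 11: 10110101 XOR 01001101 = 11111000
byte 12: 11011010 XOR 10100101 = 01111111
byte 13: 01111101 XOR 10101111 = 11010010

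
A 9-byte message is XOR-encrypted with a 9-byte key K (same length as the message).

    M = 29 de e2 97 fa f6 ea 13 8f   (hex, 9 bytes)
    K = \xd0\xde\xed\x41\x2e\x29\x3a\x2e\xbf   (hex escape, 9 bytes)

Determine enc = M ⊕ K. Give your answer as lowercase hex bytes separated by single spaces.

f9 00 0f d6 d4 df d0 3d 30

byte 0: 00101001 XOR 11010000 = 11111001
byte 1: 11011110 XOR 11011110 = 00000000
byte 2: 11100010 XOR 11101101 = 00001111
byte 3: 10010111 XOR 01000001 = 11010110
byte 4: 11111010 XOR 00101110 = 11010100
byte 5: 11110110 XOR 00101001 = 11011111
byte 6: 11101010 XOR 00111010 = 11010000
byte 7: 00010011 XOR 00101110 = 00111101
byte 8: 10001111 XOR 10111111 = 00110000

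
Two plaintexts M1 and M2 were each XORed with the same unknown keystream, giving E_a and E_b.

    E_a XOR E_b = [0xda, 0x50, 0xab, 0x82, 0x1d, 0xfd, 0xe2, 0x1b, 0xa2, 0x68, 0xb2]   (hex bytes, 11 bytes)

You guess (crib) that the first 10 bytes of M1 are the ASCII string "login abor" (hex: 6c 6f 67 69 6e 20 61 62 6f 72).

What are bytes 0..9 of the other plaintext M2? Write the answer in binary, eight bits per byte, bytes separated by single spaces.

Since E_a ⊕ E_b = M1 ⊕ M2, XORing with the guessed M1 bytes yields the corresponding M2 bytes: M2 = (E_a ⊕ E_b) ⊕ M1.
da xor 6c = b6
50 xor 6f = 3f
ab xor 67 = cc
82 xor 69 = eb
1d xor 6e = 73
fd xor 20 = dd
e2 xor 61 = 83
1b xor 62 = 79
a2 xor 6f = cd
68 xor 72 = 1a

10110110 00111111 11001100 11101011 01110011 11011101 10000011 01111001 11001101 00011010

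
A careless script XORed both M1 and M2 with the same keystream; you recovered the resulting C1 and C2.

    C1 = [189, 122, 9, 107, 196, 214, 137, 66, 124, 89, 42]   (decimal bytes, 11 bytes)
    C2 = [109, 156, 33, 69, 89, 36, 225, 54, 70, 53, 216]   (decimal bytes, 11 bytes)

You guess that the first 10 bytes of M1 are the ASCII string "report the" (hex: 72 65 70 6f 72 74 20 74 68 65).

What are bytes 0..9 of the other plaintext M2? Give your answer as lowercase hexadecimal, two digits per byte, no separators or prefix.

a2835841ef8648005209

First, C1 ⊕ C2 = (M1 ⊕ K) ⊕ (M2 ⊕ K) = M1 ⊕ M2, so the key drops out. Then M2 = (M1 ⊕ M2) ⊕ M1 over the first 10 bytes.
byte 0: (bd xor 6d) xor 72 = d0 xor 72 = a2
byte 1: (7a xor 9c) xor 65 = e6 xor 65 = 83
byte 2: (09 xor 21) xor 70 = 28 xor 70 = 58
byte 3: (6b xor 45) xor 6f = 2e xor 6f = 41
byte 4: (c4 xor 59) xor 72 = 9d xor 72 = ef
byte 5: (d6 xor 24) xor 74 = f2 xor 74 = 86
byte 6: (89 xor e1) xor 20 = 68 xor 20 = 48
byte 7: (42 xor 36) xor 74 = 74 xor 74 = 00
byte 8: (7c xor 46) xor 68 = 3a xor 68 = 52
byte 9: (59 xor 35) xor 65 = 6c xor 65 = 09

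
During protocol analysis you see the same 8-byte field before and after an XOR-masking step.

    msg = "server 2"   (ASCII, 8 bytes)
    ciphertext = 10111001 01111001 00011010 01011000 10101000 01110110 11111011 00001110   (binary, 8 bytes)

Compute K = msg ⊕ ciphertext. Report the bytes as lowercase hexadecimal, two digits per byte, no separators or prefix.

ca1c682ecd04db3c

Since ciphertext = msg ⊕ K, XORing both sides with msg gives K = msg ⊕ ciphertext.
73 ⊕ b9 = ca
65 ⊕ 79 = 1c
72 ⊕ 1a = 68
76 ⊕ 58 = 2e
65 ⊕ a8 = cd
72 ⊕ 76 = 04
20 ⊕ fb = db
32 ⊕ 0e = 3c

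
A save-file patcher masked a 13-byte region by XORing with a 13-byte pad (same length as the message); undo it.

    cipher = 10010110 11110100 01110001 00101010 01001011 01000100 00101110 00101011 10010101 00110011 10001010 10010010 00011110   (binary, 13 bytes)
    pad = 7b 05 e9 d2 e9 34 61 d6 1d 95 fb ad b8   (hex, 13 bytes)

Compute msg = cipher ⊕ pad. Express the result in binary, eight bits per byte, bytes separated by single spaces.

11101101 11110001 10011000 11111000 10100010 01110000 01001111 11111101 10001000 10100110 01110001 00111111 10100110

10010110 ⊕ 01111011 = 11101101
11110100 ⊕ 00000101 = 11110001
01110001 ⊕ 11101001 = 10011000
00101010 ⊕ 11010010 = 11111000
01001011 ⊕ 11101001 = 10100010
01000100 ⊕ 00110100 = 01110000
00101110 ⊕ 01100001 = 01001111
00101011 ⊕ 11010110 = 11111101
10010101 ⊕ 00011101 = 10001000
00110011 ⊕ 10010101 = 10100110
10001010 ⊕ 11111011 = 01110001
10010010 ⊕ 10101101 = 00111111
00011110 ⊕ 10111000 = 10100110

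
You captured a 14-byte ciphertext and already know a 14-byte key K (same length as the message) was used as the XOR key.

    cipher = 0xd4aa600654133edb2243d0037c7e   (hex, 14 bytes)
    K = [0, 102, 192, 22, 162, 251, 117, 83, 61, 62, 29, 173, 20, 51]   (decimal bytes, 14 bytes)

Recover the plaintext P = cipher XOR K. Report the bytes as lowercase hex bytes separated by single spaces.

d4 cc a0 10 f6 e8 4b 88 1f 7d cd ae 68 4d

XOR is its own inverse, so applying the key byte-wise gives the result directly.
d4 XOR 00 = d4
aa XOR 66 = cc
60 XOR c0 = a0
06 XOR 16 = 10
54 XOR a2 = f6
13 XOR fb = e8
3e XOR 75 = 4b
db XOR 53 = 88
22 XOR 3d = 1f
43 XOR 3e = 7d
d0 XOR 1d = cd
03 XOR ad = ae
7c XOR 14 = 68
7e XOR 33 = 4d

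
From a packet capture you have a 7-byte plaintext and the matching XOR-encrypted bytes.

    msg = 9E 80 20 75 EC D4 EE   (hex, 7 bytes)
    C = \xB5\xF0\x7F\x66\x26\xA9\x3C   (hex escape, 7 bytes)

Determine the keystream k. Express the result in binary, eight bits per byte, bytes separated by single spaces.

00101011 01110000 01011111 00010011 11001010 01111101 11010010

Since C = msg ⊕ k, XORing both sides with msg gives k = msg ⊕ C.
9e xor b5 = 2b
80 xor f0 = 70
20 xor 7f = 5f
75 xor 66 = 13
ec xor 26 = ca
d4 xor a9 = 7d
ee xor 3c = d2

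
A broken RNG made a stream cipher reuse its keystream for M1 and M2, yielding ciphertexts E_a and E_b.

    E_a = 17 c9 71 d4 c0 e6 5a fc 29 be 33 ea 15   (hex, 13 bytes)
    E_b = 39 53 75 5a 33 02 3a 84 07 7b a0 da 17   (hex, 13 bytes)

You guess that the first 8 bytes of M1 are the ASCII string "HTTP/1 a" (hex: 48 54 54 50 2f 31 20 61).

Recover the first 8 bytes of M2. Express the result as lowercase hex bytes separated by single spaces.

66 ce 50 de dc d5 40 19

First, E_a ⊕ E_b = (M1 ⊕ K) ⊕ (M2 ⊕ K) = M1 ⊕ M2, so the key drops out. Then M2 = (M1 ⊕ M2) ⊕ M1 over the first 8 bytes.
byte 0: (17 XOR 39) XOR 48 = 2e XOR 48 = 66
byte 1: (c9 XOR 53) XOR 54 = 9a XOR 54 = ce
byte 2: (71 XOR 75) XOR 54 = 04 XOR 54 = 50
byte 3: (d4 XOR 5a) XOR 50 = 8e XOR 50 = de
byte 4: (c0 XOR 33) XOR 2f = f3 XOR 2f = dc
byte 5: (e6 XOR 02) XOR 31 = e4 XOR 31 = d5
byte 6: (5a XOR 3a) XOR 20 = 60 XOR 20 = 40
byte 7: (fc XOR 84) XOR 61 = 78 XOR 61 = 19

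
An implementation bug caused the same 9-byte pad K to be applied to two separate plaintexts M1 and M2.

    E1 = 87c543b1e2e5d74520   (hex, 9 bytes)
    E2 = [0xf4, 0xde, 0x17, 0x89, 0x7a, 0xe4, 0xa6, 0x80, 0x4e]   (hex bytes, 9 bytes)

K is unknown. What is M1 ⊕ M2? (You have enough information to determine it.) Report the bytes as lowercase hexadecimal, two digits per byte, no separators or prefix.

E1 ⊕ E2 = (M1 ⊕ K) ⊕ (M2 ⊕ K) = M1 ⊕ M2 — the shared key cancels under XOR.
87 ⊕ f4 = 73
c5 ⊕ de = 1b
43 ⊕ 17 = 54
b1 ⊕ 89 = 38
e2 ⊕ 7a = 98
e5 ⊕ e4 = 01
d7 ⊕ a6 = 71
45 ⊕ 80 = c5
20 ⊕ 4e = 6e

731b5438980171c56e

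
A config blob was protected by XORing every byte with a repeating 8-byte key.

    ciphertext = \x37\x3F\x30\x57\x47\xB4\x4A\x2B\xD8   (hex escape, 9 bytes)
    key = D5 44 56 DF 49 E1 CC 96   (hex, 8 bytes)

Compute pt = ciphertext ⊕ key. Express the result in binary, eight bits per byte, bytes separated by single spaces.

The 8-byte key repeats, so the effective keystream is d5 44 56 df 49 e1 cc 96 d5.
byte 0: 37 ⊕ d5 = e2
byte 1: 3f ⊕ 44 = 7b
byte 2: 30 ⊕ 56 = 66
byte 3: 57 ⊕ df = 88
byte 4: 47 ⊕ 49 = 0e
byte 5: b4 ⊕ e1 = 55
byte 6: 4a ⊕ cc = 86
byte 7: 2b ⊕ 96 = bd
byte 8: d8 ⊕ d5 = 0d

11100010 01111011 01100110 10001000 00001110 01010101 10000110 10111101 00001101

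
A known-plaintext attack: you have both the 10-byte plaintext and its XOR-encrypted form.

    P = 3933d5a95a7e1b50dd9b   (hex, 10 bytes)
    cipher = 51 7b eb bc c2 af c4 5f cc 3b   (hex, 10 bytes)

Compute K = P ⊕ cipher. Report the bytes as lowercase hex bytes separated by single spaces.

68 48 3e 15 98 d1 df 0f 11 a0

Since cipher = P ⊕ K, XORing both sides with P gives K = P ⊕ cipher.
39 ^ 51 = 68
33 ^ 7b = 48
d5 ^ eb = 3e
a9 ^ bc = 15
5a ^ c2 = 98
7e ^ af = d1
1b ^ c4 = df
50 ^ 5f = 0f
dd ^ cc = 11
9b ^ 3b = a0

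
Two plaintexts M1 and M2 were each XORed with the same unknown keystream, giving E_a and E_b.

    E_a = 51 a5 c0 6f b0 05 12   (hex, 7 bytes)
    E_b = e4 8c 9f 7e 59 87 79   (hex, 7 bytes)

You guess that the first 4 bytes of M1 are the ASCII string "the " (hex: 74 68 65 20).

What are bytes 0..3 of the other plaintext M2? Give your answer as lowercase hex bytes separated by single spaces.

c1 41 3a 31

First, E_a ⊕ E_b = (M1 ⊕ K) ⊕ (M2 ⊕ K) = M1 ⊕ M2, so the key drops out. Then M2 = (M1 ⊕ M2) ⊕ M1 over the first 4 bytes.
byte 0: (51 ^ e4) ^ 74 = b5 ^ 74 = c1
byte 1: (a5 ^ 8c) ^ 68 = 29 ^ 68 = 41
byte 2: (c0 ^ 9f) ^ 65 = 5f ^ 65 = 3a
byte 3: (6f ^ 7e) ^ 20 = 11 ^ 20 = 31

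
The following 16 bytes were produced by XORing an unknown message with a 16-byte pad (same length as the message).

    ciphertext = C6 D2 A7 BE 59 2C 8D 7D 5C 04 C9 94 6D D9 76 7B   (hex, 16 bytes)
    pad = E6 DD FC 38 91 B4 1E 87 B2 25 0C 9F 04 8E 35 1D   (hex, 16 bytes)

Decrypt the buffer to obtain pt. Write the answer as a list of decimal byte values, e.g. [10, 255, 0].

[32, 15, 91, 134, 200, 152, 147, 250, 238, 33, 197, 11, 105, 87, 67, 102]

XOR is its own inverse, so applying the key byte-wise gives the result directly.
c6 ⊕ e6 = 20
d2 ⊕ dd = 0f
a7 ⊕ fc = 5b
be ⊕ 38 = 86
59 ⊕ 91 = c8
2c ⊕ b4 = 98
8d ⊕ 1e = 93
7d ⊕ 87 = fa
5c ⊕ b2 = ee
04 ⊕ 25 = 21
c9 ⊕ 0c = c5
94 ⊕ 9f = 0b
6d ⊕ 04 = 69
d9 ⊕ 8e = 57
76 ⊕ 35 = 43
7b ⊕ 1d = 66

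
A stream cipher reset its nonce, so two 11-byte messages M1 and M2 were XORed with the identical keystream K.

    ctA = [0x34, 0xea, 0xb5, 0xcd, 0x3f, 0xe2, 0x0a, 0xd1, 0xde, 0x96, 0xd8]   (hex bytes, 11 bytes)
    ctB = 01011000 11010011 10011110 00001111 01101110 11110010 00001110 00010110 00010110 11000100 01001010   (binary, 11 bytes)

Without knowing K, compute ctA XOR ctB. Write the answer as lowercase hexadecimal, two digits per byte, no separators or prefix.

6c392bc2511004c7c85292

ctA ⊕ ctB = (M1 ⊕ K) ⊕ (M2 ⊕ K) = M1 ⊕ M2 — the shared key cancels under XOR.
byte 0: 34 ⊕ 58 = 6c
byte 1: ea ⊕ d3 = 39
byte 2: b5 ⊕ 9e = 2b
byte 3: cd ⊕ 0f = c2
byte 4: 3f ⊕ 6e = 51
byte 5: e2 ⊕ f2 = 10
byte 6: 0a ⊕ 0e = 04
byte 7: d1 ⊕ 16 = c7
byte 8: de ⊕ 16 = c8
byte 9: 96 ⊕ c4 = 52
byte 10: d8 ⊕ 4a = 92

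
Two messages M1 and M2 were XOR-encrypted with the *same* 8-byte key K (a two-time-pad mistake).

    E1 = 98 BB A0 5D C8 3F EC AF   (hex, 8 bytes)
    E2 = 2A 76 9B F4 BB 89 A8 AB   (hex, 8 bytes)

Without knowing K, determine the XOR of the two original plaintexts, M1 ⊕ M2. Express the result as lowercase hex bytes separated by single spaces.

E1 ⊕ E2 = (M1 ⊕ K) ⊕ (M2 ⊕ K) = M1 ⊕ M2 — the shared key cancels under XOR.
98 ⊕ 2a = b2
bb ⊕ 76 = cd
a0 ⊕ 9b = 3b
5d ⊕ f4 = a9
c8 ⊕ bb = 73
3f ⊕ 89 = b6
ec ⊕ a8 = 44
af ⊕ ab = 04

b2 cd 3b a9 73 b6 44 04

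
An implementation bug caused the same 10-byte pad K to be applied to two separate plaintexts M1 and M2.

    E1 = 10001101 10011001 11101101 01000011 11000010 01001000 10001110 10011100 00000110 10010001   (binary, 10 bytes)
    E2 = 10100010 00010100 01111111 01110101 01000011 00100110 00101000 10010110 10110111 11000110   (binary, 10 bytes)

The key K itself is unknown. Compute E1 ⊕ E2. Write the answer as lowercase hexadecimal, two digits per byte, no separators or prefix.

2f8d9236816ea60ab157

E1 ⊕ E2 = (M1 ⊕ K) ⊕ (M2 ⊕ K) = M1 ⊕ M2 — the shared key cancels under XOR.
8d ⊕ a2 = 2f
99 ⊕ 14 = 8d
ed ⊕ 7f = 92
43 ⊕ 75 = 36
c2 ⊕ 43 = 81
48 ⊕ 26 = 6e
8e ⊕ 28 = a6
9c ⊕ 96 = 0a
06 ⊕ b7 = b1
91 ⊕ c6 = 57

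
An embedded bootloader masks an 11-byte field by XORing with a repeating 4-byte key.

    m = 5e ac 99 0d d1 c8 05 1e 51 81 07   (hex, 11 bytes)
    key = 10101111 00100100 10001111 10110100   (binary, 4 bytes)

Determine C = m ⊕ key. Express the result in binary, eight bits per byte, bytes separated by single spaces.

11110001 10001000 00010110 10111001 01111110 11101100 10001010 10101010 11111110 10100101 10001000

The 4-byte key repeats, so the effective keystream is af 24 8f b4 af 24 8f b4 af 24 8f.
byte 0: 5e ⊕ af = f1
byte 1: ac ⊕ 24 = 88
byte 2: 99 ⊕ 8f = 16
byte 3: 0d ⊕ b4 = b9
byte 4: d1 ⊕ af = 7e
byte 5: c8 ⊕ 24 = ec
byte 6: 05 ⊕ 8f = 8a
byte 7: 1e ⊕ b4 = aa
byte 8: 51 ⊕ af = fe
byte 9: 81 ⊕ 24 = a5
byte 10: 07 ⊕ 8f = 88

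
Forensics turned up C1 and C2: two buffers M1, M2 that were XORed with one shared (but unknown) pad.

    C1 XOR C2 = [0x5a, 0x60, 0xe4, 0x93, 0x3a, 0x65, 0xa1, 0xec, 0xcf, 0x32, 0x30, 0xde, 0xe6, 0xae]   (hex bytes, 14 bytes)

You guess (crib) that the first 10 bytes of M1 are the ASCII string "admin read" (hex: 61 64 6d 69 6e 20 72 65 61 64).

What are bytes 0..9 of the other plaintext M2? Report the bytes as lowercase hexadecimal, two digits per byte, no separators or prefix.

Since C1 ⊕ C2 = M1 ⊕ M2, XORing with the guessed M1 bytes yields the corresponding M2 bytes: M2 = (C1 ⊕ C2) ⊕ M1.
5a ^ 61 = 3b
60 ^ 64 = 04
e4 ^ 6d = 89
93 ^ 69 = fa
3a ^ 6e = 54
65 ^ 20 = 45
a1 ^ 72 = d3
ec ^ 65 = 89
cf ^ 61 = ae
32 ^ 64 = 56

3b0489fa5445d389ae56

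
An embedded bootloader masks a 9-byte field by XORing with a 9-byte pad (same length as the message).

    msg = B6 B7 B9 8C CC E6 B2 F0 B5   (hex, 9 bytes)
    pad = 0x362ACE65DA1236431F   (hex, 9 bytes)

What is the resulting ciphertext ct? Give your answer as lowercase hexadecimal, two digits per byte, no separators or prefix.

XOR is its own inverse, so applying the key byte-wise gives the result directly.
b6 ^ 36 = 80
b7 ^ 2a = 9d
b9 ^ ce = 77
8c ^ 65 = e9
cc ^ da = 16
e6 ^ 12 = f4
b2 ^ 36 = 84
f0 ^ 43 = b3
b5 ^ 1f = aa

809d77e916f484b3aa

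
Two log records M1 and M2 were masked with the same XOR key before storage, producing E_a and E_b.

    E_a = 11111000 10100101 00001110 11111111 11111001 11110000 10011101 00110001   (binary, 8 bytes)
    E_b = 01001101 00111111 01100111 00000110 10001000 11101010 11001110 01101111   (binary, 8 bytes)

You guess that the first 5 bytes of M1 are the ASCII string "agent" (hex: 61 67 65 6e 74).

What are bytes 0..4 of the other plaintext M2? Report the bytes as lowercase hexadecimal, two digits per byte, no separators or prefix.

d4fd0c9705

First, E_a ⊕ E_b = (M1 ⊕ K) ⊕ (M2 ⊕ K) = M1 ⊕ M2, so the key drops out. Then M2 = (M1 ⊕ M2) ⊕ M1 over the first 5 bytes.
byte 0: (f8 XOR 4d) XOR 61 = b5 XOR 61 = d4
byte 1: (a5 XOR 3f) XOR 67 = 9a XOR 67 = fd
byte 2: (0e XOR 67) XOR 65 = 69 XOR 65 = 0c
byte 3: (ff XOR 06) XOR 6e = f9 XOR 6e = 97
byte 4: (f9 XOR 88) XOR 74 = 71 XOR 74 = 05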